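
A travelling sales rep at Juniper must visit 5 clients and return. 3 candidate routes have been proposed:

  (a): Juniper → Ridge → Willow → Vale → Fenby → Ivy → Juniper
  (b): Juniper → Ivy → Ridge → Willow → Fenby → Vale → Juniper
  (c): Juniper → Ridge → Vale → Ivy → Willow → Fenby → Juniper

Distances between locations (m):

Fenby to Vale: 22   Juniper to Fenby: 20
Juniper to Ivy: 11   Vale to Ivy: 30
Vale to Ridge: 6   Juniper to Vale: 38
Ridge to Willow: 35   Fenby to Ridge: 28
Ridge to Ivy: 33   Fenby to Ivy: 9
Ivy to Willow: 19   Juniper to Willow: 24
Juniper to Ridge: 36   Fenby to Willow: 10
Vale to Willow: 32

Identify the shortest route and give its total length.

(a): 36 + 35 + 32 + 22 + 9 + 11 = 145
(b): 11 + 33 + 35 + 10 + 22 + 38 = 149
(c): 36 + 6 + 30 + 19 + 10 + 20 = 121

121 m — (c) is the shortest.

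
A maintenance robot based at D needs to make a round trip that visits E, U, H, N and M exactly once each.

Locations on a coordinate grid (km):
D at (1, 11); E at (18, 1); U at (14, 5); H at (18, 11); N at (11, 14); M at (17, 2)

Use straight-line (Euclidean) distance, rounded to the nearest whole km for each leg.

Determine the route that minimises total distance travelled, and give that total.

There are 60 distinct closed tours to check (reversals are equivalent).
D→E→U→H→N→M→D: 20+6+7+8+13+18 = 72
D→E→U→H→M→N→D: 20+6+7+9+13+10 = 65
D→E→U→N→H→M→D: 20+6+9+8+9+18 = 70
D→E→U→N→M→H→D: 20+6+9+13+9+17 = 74
D→E→U→M→H→N→D: 20+6+4+9+8+10 = 57
D→E→U→M→N→H→D: 20+6+4+13+8+17 = 68
D→E→H→U→N→M→D: 20+10+7+9+13+18 = 77
D→E→H→U→M→N→D: 20+10+7+4+13+10 = 64
D→E→H→N→U→M→D: 20+10+8+9+4+18 = 69
D→E→H→N→M→U→D: 20+10+8+13+4+14 = 69
D→E→H→M→U→N→D: 20+10+9+4+9+10 = 62
D→E→H→M→N→U→D: 20+10+9+13+9+14 = 75
D→E→N→U→H→M→D: 20+15+9+7+9+18 = 78
D→E→N→U→M→H→D: 20+15+9+4+9+17 = 74
… (46 more)
D→U→M→E→H→N→D: 14+4+1+10+8+10 = 47  ← best
The minimum is 47.
One optimal route: D → U → M → E → H → N → D (or its reverse).

47 km — the shortest possible round trip.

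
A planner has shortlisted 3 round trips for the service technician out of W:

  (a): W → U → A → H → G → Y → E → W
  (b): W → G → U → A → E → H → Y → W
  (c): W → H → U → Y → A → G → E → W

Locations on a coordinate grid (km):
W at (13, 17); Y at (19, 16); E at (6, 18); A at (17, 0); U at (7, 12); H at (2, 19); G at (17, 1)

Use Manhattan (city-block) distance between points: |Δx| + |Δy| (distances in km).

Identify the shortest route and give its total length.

96 km — (c) is the shortest.

(a): 11 + 22 + 34 + 33 + 17 + 15 + 8 = 140
(b): 20 + 21 + 22 + 29 + 5 + 20 + 7 = 124
(c): 13 + 12 + 16 + 18 + 1 + 28 + 8 = 96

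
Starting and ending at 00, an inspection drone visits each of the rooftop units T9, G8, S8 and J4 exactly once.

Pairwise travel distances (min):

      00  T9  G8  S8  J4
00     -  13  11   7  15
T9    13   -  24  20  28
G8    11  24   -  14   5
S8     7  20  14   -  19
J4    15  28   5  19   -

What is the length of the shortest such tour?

Minimum total distance: 67 min.

00 → T9 → G8 → S8 → J4 → 00: 13+24+14+19+15 = 85
00 → T9 → G8 → J4 → S8 → 00: 13+24+5+19+7 = 68
00 → T9 → S8 → G8 → J4 → 00: 13+20+14+5+15 = 67
00 → T9 → S8 → J4 → G8 → 00: 13+20+19+5+11 = 68
00 → T9 → J4 → G8 → S8 → 00: 13+28+5+14+7 = 67
00 → T9 → J4 → S8 → G8 → 00: 13+28+19+14+11 = 85
00 → G8 → T9 → S8 → J4 → 00: 11+24+20+19+15 = 89
00 → G8 → T9 → J4 → S8 → 00: 11+24+28+19+7 = 89
00 → G8 → S8 → T9 → J4 → 00: 11+14+20+28+15 = 88
00 → G8 → J4 → T9 → S8 → 00: 11+5+28+20+7 = 71
00 → S8 → T9 → G8 → J4 → 00: 7+20+24+5+15 = 71
00 → S8 → G8 → T9 → J4 → 00: 7+14+24+28+15 = 88
The minimum is 67.
One optimal route: 00 → T9 → S8 → G8 → J4 → 00 (or its reverse).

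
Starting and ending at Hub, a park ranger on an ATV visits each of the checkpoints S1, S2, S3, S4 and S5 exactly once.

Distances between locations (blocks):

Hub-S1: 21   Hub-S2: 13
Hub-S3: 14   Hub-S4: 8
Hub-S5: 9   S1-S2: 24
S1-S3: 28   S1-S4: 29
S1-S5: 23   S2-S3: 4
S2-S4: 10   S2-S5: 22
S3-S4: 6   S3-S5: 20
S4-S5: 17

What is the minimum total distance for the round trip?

With 5 stops there are 5!/2 = 60 distinct round trips (a route and its reverse cost the same).
Hub → S1 → S2 → S3 → S4 → S5 → Hub: 21+24+4+6+17+9 = 81
Hub → S1 → S2 → S3 → S5 → S4 → Hub: 21+24+4+20+17+8 = 94
Hub → S1 → S2 → S4 → S3 → S5 → Hub: 21+24+10+6+20+9 = 90
Hub → S1 → S2 → S4 → S5 → S3 → Hub: 21+24+10+17+20+14 = 106
Hub → S1 → S2 → S5 → S3 → S4 → Hub: 21+24+22+20+6+8 = 101
Hub → S1 → S2 → S5 → S4 → S3 → Hub: 21+24+22+17+6+14 = 104
Hub → S1 → S3 → S2 → S4 → S5 → Hub: 21+28+4+10+17+9 = 89
Hub → S1 → S3 → S2 → S5 → S4 → Hub: 21+28+4+22+17+8 = 100
Hub → S1 → S3 → S4 → S2 → S5 → Hub: 21+28+6+10+22+9 = 96
Hub → S1 → S3 → S4 → S5 → S2 → Hub: 21+28+6+17+22+13 = 107
Hub → S1 → S3 → S5 → S2 → S4 → Hub: 21+28+20+22+10+8 = 109
Hub → S1 → S3 → S5 → S4 → S2 → Hub: 21+28+20+17+10+13 = 109
Hub → S1 → S4 → S2 → S3 → S5 → Hub: 21+29+10+4+20+9 = 93
Hub → S1 → S4 → S2 → S5 → S3 → Hub: 21+29+10+22+20+14 = 116
… (46 more)
Hub → S4 → S3 → S2 → S1 → S5 → Hub: 8+6+4+24+23+9 = 74  ← best
The minimum is 74.
One optimal route: Hub → S4 → S3 → S2 → S1 → S5 → Hub (or its reverse).

74 blocks — the shortest possible round trip.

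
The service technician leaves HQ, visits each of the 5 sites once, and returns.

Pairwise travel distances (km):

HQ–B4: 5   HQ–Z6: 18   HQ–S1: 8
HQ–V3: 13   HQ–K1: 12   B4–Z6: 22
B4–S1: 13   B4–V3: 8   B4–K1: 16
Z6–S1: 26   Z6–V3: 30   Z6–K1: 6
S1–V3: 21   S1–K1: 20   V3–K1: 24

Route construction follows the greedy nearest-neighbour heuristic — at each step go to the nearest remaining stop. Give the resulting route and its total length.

From HQ: distances to unvisited — B4=5, S1=8, K1=12, V3=13, Z6=18. Nearest is B4 (5).
From B4: distances to unvisited — V3=8, S1=13, K1=16, Z6=22. Nearest is V3 (8).
From V3: distances to unvisited — S1=21, K1=24, Z6=30. Nearest is S1 (21).
From S1: distances to unvisited — K1=20, Z6=26. Nearest is K1 (20).
From K1: distances to unvisited — Z6=6. Nearest is Z6 (6).
Return Z6→HQ: 18.
Total = 5 + 8 + 21 + 20 + 6 + 18 = 78.

Total distance 78 km via the nearest-neighbour route HQ → B4 → V3 → S1 → K1 → Z6 → HQ.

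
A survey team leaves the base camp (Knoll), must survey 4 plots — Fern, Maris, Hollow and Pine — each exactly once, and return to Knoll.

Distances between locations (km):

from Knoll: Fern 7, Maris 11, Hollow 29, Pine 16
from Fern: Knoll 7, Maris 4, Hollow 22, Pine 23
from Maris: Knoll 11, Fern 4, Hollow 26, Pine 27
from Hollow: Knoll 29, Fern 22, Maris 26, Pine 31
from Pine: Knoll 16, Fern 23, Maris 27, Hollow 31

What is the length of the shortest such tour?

There are 12 distinct closed tours to check (reversals are equivalent).
Knoll→Fern→Maris→Hollow→Pine→Knoll: 7+4+26+31+16 = 84
Knoll→Fern→Maris→Pine→Hollow→Knoll: 7+4+27+31+29 = 98
Knoll→Fern→Hollow→Maris→Pine→Knoll: 7+22+26+27+16 = 98
Knoll→Fern→Hollow→Pine→Maris→Knoll: 7+22+31+27+11 = 98
Knoll→Fern→Pine→Maris→Hollow→Knoll: 7+23+27+26+29 = 112
Knoll→Fern→Pine→Hollow→Maris→Knoll: 7+23+31+26+11 = 98
Knoll→Maris→Fern→Hollow→Pine→Knoll: 11+4+22+31+16 = 84
Knoll→Maris→Fern→Pine→Hollow→Knoll: 11+4+23+31+29 = 98
Knoll→Maris→Hollow→Fern→Pine→Knoll: 11+26+22+23+16 = 98
Knoll→Maris→Pine→Fern→Hollow→Knoll: 11+27+23+22+29 = 112
Knoll→Hollow→Fern→Maris→Pine→Knoll: 29+22+4+27+16 = 98
Knoll→Hollow→Maris→Fern→Pine→Knoll: 29+26+4+23+16 = 98
The minimum is 84.
One optimal route: Knoll → Fern → Maris → Hollow → Pine → Knoll (or its reverse).

Minimum total distance: 84 km.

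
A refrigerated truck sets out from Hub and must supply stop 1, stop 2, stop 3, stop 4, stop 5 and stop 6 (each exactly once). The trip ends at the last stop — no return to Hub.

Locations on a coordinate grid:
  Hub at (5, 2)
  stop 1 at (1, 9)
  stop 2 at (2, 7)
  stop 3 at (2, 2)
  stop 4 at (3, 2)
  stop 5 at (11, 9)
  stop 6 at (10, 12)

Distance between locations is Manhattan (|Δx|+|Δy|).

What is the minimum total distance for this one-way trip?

25 — the minimum one-way total.

There are 6! = 720 possible orderings.
Hub→stop 1→stop 2→stop 3→stop 4→stop 5→stop 6: 11+3+5+1+15+4 = 39
Hub→stop 1→stop 2→stop 3→stop 4→stop 6→stop 5: 11+3+5+1+17+4 = 41
Hub→stop 1→stop 2→stop 3→stop 5→stop 4→stop 6: 11+3+5+16+15+17 = 67
Hub→stop 1→stop 2→stop 3→stop 5→stop 6→stop 4: 11+3+5+16+4+17 = 56
Hub→stop 1→stop 2→stop 3→stop 6→stop 4→stop 5: 11+3+5+18+17+15 = 69
Hub→stop 1→stop 2→stop 3→stop 6→stop 5→stop 4: 11+3+5+18+4+15 = 56
Hub→stop 1→stop 2→stop 4→stop 3→stop 5→stop 6: 11+3+6+1+16+4 = 41
Hub→stop 1→stop 2→stop 4→stop 3→stop 6→stop 5: 11+3+6+1+18+4 = 43
… (712 more)
Hub→stop 4→stop 3→stop 2→stop 1→stop 5→stop 6: 2+1+5+3+10+4 = 25  ← best
The minimum is 25.
One shortest path: Hub → stop 4 → stop 3 → stop 2 → stop 1 → stop 5 → stop 6.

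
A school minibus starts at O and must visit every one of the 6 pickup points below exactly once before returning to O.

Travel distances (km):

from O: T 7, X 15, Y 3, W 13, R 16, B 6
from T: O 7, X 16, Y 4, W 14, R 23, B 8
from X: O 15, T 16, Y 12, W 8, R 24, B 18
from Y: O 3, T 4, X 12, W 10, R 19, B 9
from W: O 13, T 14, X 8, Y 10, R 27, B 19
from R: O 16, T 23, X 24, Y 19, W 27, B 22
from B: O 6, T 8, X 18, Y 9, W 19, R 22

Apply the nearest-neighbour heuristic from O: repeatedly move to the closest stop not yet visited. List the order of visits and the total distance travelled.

Total distance 84 km via the nearest-neighbour route O → Y → T → B → X → W → R → O.

O → [Y:3 / B:6 / T:7 / W:13 / X:15 / R:16] → Y (3)
Y → [T:4 / B:9 / W:10 / X:12 / R:19] → T (4)
T → [B:8 / W:14 / X:16 / R:23] → B (8)
B → [X:18 / W:19 / R:22] → X (18)
X → [W:8 / R:24] → W (8)
W → [R:27] → R (27)
Return R→O: 16.
Total = 3 + 4 + 8 + 18 + 8 + 27 + 16 = 84.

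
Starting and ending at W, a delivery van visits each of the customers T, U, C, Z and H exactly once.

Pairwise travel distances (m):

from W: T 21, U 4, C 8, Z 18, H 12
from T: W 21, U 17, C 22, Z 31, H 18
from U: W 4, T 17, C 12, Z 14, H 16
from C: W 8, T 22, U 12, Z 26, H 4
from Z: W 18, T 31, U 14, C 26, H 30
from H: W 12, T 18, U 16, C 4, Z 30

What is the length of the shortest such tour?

With 5 stops there are 5!/2 = 60 distinct round trips (a route and its reverse cost the same).
W-T-U-C-Z-H-W: 21+17+12+26+30+12 = 118
W-T-U-C-H-Z-W: 21+17+12+4+30+18 = 102
W-T-U-Z-C-H-W: 21+17+14+26+4+12 = 94
W-T-U-Z-H-C-W: 21+17+14+30+4+8 = 94
W-T-U-H-C-Z-W: 21+17+16+4+26+18 = 102
W-T-U-H-Z-C-W: 21+17+16+30+26+8 = 118
W-T-C-U-Z-H-W: 21+22+12+14+30+12 = 111
W-T-C-U-H-Z-W: 21+22+12+16+30+18 = 119
W-T-C-Z-U-H-W: 21+22+26+14+16+12 = 111
W-T-C-Z-H-U-W: 21+22+26+30+16+4 = 119
W-T-C-H-U-Z-W: 21+22+4+16+14+18 = 95
W-T-C-H-Z-U-W: 21+22+4+30+14+4 = 95
W-T-Z-U-C-H-W: 21+31+14+12+4+12 = 94
W-T-Z-U-H-C-W: 21+31+14+16+4+8 = 94
… (46 more)
W-U-Z-T-H-C-W: 4+14+31+18+4+8 = 79  ← best
The minimum is 79.
One optimal route: W → U → Z → T → H → C → W (or its reverse).

Minimum total distance: 79 m.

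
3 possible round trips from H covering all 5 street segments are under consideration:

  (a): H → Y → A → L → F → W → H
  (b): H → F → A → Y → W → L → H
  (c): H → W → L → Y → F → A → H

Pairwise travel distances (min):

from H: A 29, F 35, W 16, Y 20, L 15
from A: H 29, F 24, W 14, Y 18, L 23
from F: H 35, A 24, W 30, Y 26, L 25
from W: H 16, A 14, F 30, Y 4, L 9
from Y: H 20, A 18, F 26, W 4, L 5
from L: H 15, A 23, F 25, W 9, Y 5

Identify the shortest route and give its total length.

(a): 20 + 18 + 23 + 25 + 30 + 16 = 132
(b): 35 + 24 + 18 + 4 + 9 + 15 = 105
(c): 16 + 9 + 5 + 26 + 24 + 29 = 109

Shortest is (b), total 105 min.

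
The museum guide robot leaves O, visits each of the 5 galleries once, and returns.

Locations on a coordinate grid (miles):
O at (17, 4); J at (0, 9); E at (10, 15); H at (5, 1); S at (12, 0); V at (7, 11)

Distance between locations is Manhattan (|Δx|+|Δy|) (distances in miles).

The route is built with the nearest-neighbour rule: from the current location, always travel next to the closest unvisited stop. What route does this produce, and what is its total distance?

Total distance 74 miles via the nearest-neighbour route O → S → H → V → E → J → O.

O → [S:9 / H:15 / V:17 / E:18 / J:22] → S (9)
S → [H:8 / V:16 / E:17 / J:21] → H (8)
H → [V:12 / J:13 / E:19] → V (12)
V → [E:7 / J:9] → E (7)
E → [J:16] → J (16)
Return J→O: 22.
Total = 9 + 8 + 12 + 7 + 16 + 22 = 74.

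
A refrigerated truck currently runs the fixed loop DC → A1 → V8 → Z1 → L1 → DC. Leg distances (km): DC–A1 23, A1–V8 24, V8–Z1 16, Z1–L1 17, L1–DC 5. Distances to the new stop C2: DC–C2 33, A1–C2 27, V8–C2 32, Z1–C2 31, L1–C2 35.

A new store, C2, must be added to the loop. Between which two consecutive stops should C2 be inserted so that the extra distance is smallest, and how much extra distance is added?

Insertion cost between consecutive stops i–j is d(i,C2) + d(C2,j) − d(i,j):
  between DC and A1: 33 + 27 − 23 = 37
  between A1 and V8: 27 + 32 − 24 = 35
  between V8 and Z1: 32 + 31 − 16 = 47
  between Z1 and L1: 31 + 35 − 17 = 49
  between L1 and DC: 35 + 33 − 5 = 63
Cheapest insertion is between A1 and V8, adding 35.
New total = 85 + 35 = 120.

Minimum extra distance: 35 km, inserting C2 between A1 and V8.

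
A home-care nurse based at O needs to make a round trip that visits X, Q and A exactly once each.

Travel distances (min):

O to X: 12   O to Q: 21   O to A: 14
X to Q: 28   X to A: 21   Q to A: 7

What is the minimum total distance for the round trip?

61 min — the shortest possible round trip.

O → X → Q → A → O: 12+28+7+14 = 61
O → X → A → Q → O: 12+21+7+21 = 61
O → Q → X → A → O: 21+28+21+14 = 84
The minimum is 61.
One optimal route: O → X → Q → A → O (or its reverse).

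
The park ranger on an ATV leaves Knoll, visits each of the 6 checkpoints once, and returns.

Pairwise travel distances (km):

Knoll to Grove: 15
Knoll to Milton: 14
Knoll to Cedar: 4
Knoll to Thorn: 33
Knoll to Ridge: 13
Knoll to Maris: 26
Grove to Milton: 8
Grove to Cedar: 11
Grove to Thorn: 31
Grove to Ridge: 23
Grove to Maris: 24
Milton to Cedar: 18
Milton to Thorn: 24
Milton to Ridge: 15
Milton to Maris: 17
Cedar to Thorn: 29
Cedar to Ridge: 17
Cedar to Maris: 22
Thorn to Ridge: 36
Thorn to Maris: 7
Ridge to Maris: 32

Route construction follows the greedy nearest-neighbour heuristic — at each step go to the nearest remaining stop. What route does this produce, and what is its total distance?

Nearest-neighbour total = 110 km; route Knoll → Cedar → Grove → Milton → Ridge → Maris → Thorn → Knoll.

From Knoll: distances to unvisited — Cedar=4, Ridge=13, Milton=14, Grove=15, Maris=26, Thorn=33. Nearest is Cedar (4).
From Cedar: distances to unvisited — Grove=11, Ridge=17, Milton=18, Maris=22, Thorn=29. Nearest is Grove (11).
From Grove: distances to unvisited — Milton=8, Ridge=23, Maris=24, Thorn=31. Nearest is Milton (8).
From Milton: distances to unvisited — Ridge=15, Maris=17, Thorn=24. Nearest is Ridge (15).
From Ridge: distances to unvisited — Maris=32, Thorn=36. Nearest is Maris (32).
From Maris: distances to unvisited — Thorn=7. Nearest is Thorn (7).
Return Thorn→Knoll: 33.
Total = 4 + 11 + 8 + 15 + 32 + 7 + 33 = 110.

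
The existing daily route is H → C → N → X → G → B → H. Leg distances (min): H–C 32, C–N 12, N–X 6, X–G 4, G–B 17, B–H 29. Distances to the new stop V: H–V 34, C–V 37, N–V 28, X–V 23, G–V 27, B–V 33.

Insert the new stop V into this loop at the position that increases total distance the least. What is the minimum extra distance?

Insertion cost between consecutive stops i–j is d(i,V) + d(V,j) − d(i,j):
  between H and C: 34 + 37 − 32 = 39
  between C and N: 37 + 28 − 12 = 53
  between N and X: 28 + 23 − 6 = 45
  between X and G: 23 + 27 − 4 = 46
  between G and B: 27 + 33 − 17 = 43
  between B and H: 33 + 34 − 29 = 38
Cheapest insertion is between B and H, adding 38.
New total = 100 + 38 = 138.

Minimum extra distance: 38 min, inserting V between B and H.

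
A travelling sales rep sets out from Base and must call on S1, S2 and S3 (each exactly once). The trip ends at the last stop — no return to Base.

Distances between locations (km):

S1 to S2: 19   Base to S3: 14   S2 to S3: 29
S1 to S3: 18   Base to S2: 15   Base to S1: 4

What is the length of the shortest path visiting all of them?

There are 3! = 6 possible orderings.
Base → S1 → S2 → S3: 4+19+29 = 52
Base → S1 → S3 → S2: 4+18+29 = 51
Base → S2 → S1 → S3: 15+19+18 = 52
Base → S2 → S3 → S1: 15+29+18 = 62
Base → S3 → S1 → S2: 14+18+19 = 51
Base → S3 → S2 → S1: 14+29+19 = 62
The minimum is 51.
One shortest path: Base → S1 → S3 → S2.

Shortest open route: 51 km.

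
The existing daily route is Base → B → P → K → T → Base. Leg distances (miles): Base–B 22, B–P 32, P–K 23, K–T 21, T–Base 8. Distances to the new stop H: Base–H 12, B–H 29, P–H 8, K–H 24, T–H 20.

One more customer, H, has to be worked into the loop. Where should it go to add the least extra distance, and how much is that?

Adding 5 miles by placing H on the B–P leg.

Insertion cost between consecutive stops i–j is d(i,H) + d(H,j) − d(i,j):
  between Base and B: 12 + 29 − 22 = 19
  between B and P: 29 + 8 − 32 = 5
  between P and K: 8 + 24 − 23 = 9
  between K and T: 24 + 20 − 21 = 23
  between T and Base: 20 + 12 − 8 = 24
Cheapest insertion is between B and P, adding 5.
New total = 106 + 5 = 111.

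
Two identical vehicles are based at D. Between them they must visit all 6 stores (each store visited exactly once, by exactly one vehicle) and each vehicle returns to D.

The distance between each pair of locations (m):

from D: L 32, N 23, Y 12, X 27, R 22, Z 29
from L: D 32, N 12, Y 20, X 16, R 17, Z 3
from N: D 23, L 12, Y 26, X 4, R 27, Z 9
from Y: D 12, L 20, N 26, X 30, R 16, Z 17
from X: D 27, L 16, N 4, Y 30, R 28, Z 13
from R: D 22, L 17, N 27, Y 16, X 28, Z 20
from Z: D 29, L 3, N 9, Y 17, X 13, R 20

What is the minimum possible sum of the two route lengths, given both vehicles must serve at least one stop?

Minimum combined distance: 106 m.

There are 2^5 − 1 = 31 ways to divide the 6 stops into two non-empty groups. For each, the best each vehicle can do is its own shortest tour through its group:
  {L} + {N, Y, X, R, Z}: 64 + 88 = 152
  {N} + {L, Y, X, R, Z}: 46 + 88 = 134
  {L, N} + {Y, X, R, Z}: 67 + 88 = 155
  {Y} + {L, N, X, R, Z}: 24 + 82 = 106
  {L, Y} + {N, X, R, Z}: 64 + 82 = 146
  {N, Y} + {L, X, R, Z}: 61 + 82 = 143
  … (31 splits in total)
Best: vehicle 1 D → Y → D = 24; vehicle 2 D → N → X → Z → L → R → D = 82; combined 106.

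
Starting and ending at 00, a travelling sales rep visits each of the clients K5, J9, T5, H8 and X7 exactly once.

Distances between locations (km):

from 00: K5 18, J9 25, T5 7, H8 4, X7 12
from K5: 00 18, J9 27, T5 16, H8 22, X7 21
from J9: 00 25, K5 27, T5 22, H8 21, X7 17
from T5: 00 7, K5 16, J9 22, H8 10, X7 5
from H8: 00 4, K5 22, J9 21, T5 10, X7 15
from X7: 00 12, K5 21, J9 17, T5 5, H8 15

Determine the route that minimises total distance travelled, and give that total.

Shortest round trip = 81 km.

There are 60 distinct closed tours to check (reversals are equivalent).
00 - K5 - J9 - T5 - H8 - X7 - 00: 18+27+22+10+15+12 = 104
00 - K5 - J9 - T5 - X7 - H8 - 00: 18+27+22+5+15+4 = 91
00 - K5 - J9 - H8 - T5 - X7 - 00: 18+27+21+10+5+12 = 93
00 - K5 - J9 - H8 - X7 - T5 - 00: 18+27+21+15+5+7 = 93
00 - K5 - J9 - X7 - T5 - H8 - 00: 18+27+17+5+10+4 = 81
00 - K5 - J9 - X7 - H8 - T5 - 00: 18+27+17+15+10+7 = 94
00 - K5 - T5 - J9 - H8 - X7 - 00: 18+16+22+21+15+12 = 104
00 - K5 - T5 - J9 - X7 - H8 - 00: 18+16+22+17+15+4 = 92
00 - K5 - T5 - H8 - J9 - X7 - 00: 18+16+10+21+17+12 = 94
00 - K5 - T5 - H8 - X7 - J9 - 00: 18+16+10+15+17+25 = 101
00 - K5 - T5 - X7 - J9 - H8 - 00: 18+16+5+17+21+4 = 81
00 - K5 - T5 - X7 - H8 - J9 - 00: 18+16+5+15+21+25 = 100
00 - K5 - H8 - J9 - T5 - X7 - 00: 18+22+21+22+5+12 = 100
00 - K5 - H8 - J9 - X7 - T5 - 00: 18+22+21+17+5+7 = 90
… (46 more)
The minimum is 81.
One optimal route: 00 → K5 → J9 → X7 → T5 → H8 → 00 (or its reverse).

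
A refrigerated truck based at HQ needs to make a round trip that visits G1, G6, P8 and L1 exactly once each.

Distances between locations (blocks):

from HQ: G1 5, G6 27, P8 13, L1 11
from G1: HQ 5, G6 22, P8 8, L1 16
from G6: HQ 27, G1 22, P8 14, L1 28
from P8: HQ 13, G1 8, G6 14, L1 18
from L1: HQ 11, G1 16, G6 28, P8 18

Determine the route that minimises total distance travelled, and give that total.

There are 12 distinct closed tours to check (reversals are equivalent).
HQ-G1-G6-P8-L1-HQ: 5+22+14+18+11 = 70
HQ-G1-G6-L1-P8-HQ: 5+22+28+18+13 = 86
HQ-G1-P8-G6-L1-HQ: 5+8+14+28+11 = 66
HQ-G1-P8-L1-G6-HQ: 5+8+18+28+27 = 86
HQ-G1-L1-G6-P8-HQ: 5+16+28+14+13 = 76
HQ-G1-L1-P8-G6-HQ: 5+16+18+14+27 = 80
HQ-G6-G1-P8-L1-HQ: 27+22+8+18+11 = 86
HQ-G6-G1-L1-P8-HQ: 27+22+16+18+13 = 96
HQ-G6-P8-G1-L1-HQ: 27+14+8+16+11 = 76
HQ-G6-L1-G1-P8-HQ: 27+28+16+8+13 = 92
HQ-P8-G1-G6-L1-HQ: 13+8+22+28+11 = 82
HQ-P8-G6-G1-L1-HQ: 13+14+22+16+11 = 76
The minimum is 66.
One optimal route: HQ → G1 → P8 → G6 → L1 → HQ (or its reverse).

Shortest round trip = 66 blocks.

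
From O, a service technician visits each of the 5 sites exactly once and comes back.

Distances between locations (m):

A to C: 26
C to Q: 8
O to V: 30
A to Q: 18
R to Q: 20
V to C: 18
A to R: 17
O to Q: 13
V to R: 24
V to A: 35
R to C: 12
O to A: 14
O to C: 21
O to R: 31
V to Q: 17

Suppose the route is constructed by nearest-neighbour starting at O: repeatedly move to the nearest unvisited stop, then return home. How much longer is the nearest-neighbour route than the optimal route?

24 m longer than the optimal tour.

O: Q=13, A=14, C=21, V=30, R=31 ⇒ Q
Q: C=8, V=17, A=18, R=20 ⇒ C
C: R=12, V=18, A=26 ⇒ R
R: A=17, V=24 ⇒ A
A: V=35 ⇒ V
NN route O → Q → C → R → A → V → O costs 115.
Optimal: O → A → R → C → V → Q → O costs 91 (by enumerating all 60 distinct tours).
Excess = 115 − 91 = 24.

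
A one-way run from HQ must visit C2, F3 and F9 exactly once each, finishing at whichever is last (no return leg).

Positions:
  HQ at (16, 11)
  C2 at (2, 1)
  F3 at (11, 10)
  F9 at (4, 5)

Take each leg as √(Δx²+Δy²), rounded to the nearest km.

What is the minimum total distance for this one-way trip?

Shortest open route: 18 km.

There are 3! = 6 possible orderings.
HQ → C2 → F3 → F9: 17+13+9 = 39
HQ → C2 → F9 → F3: 17+4+9 = 30
HQ → F3 → C2 → F9: 5+13+4 = 22
HQ → F3 → F9 → C2: 5+9+4 = 18
HQ → F9 → C2 → F3: 13+4+13 = 30
HQ → F9 → F3 → C2: 13+9+13 = 35
The minimum is 18.
One shortest path: HQ → F3 → F9 → C2.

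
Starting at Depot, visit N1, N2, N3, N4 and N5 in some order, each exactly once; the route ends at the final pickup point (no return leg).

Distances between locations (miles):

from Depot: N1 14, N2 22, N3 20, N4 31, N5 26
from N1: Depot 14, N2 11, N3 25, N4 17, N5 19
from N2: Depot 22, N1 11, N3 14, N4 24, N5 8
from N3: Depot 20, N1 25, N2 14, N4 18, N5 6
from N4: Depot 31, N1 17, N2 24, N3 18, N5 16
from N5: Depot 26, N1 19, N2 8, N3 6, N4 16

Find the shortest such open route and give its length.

There are 5! = 120 possible orderings.
Depot→N1→N2→N3→N4→N5: 14+11+14+18+16 = 73
Depot→N1→N2→N3→N5→N4: 14+11+14+6+16 = 61
Depot→N1→N2→N4→N3→N5: 14+11+24+18+6 = 73
Depot→N1→N2→N4→N5→N3: 14+11+24+16+6 = 71
Depot→N1→N2→N5→N3→N4: 14+11+8+6+18 = 57
Depot→N1→N2→N5→N4→N3: 14+11+8+16+18 = 67
Depot→N1→N3→N2→N4→N5: 14+25+14+24+16 = 93
Depot→N1→N3→N2→N5→N4: 14+25+14+8+16 = 77
Depot→N1→N3→N4→N2→N5: 14+25+18+24+8 = 89
Depot→N1→N3→N4→N5→N2: 14+25+18+16+8 = 81
Depot→N1→N3→N5→N2→N4: 14+25+6+8+24 = 77
Depot→N1→N3→N5→N4→N2: 14+25+6+16+24 = 85
Depot→N1→N4→N2→N3→N5: 14+17+24+14+6 = 75
Depot→N1→N4→N2→N5→N3: 14+17+24+8+6 = 69
… (106 more)
The minimum is 57.
One shortest path: Depot → N1 → N2 → N5 → N3 → N4.

57 miles — the minimum one-way total.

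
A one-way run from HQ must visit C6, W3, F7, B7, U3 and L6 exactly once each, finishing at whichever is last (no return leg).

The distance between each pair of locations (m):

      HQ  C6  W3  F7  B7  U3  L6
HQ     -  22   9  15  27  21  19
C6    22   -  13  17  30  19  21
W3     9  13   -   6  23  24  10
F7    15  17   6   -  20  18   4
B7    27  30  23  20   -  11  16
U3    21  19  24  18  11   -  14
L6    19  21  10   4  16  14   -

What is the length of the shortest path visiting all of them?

Minimum one-way distance = 65 m.

There are 6! = 720 possible orderings.
HQ→C6→W3→F7→B7→U3→L6: 22+13+6+20+11+14 = 86
HQ→C6→W3→F7→B7→L6→U3: 22+13+6+20+16+14 = 91
HQ→C6→W3→F7→U3→B7→L6: 22+13+6+18+11+16 = 86
HQ→C6→W3→F7→U3→L6→B7: 22+13+6+18+14+16 = 89
HQ→C6→W3→F7→L6→B7→U3: 22+13+6+4+16+11 = 72
HQ→C6→W3→F7→L6→U3→B7: 22+13+6+4+14+11 = 70
HQ→C6→W3→B7→F7→U3→L6: 22+13+23+20+18+14 = 110
HQ→C6→W3→B7→F7→L6→U3: 22+13+23+20+4+14 = 96
… (712 more)
HQ→W3→F7→L6→B7→U3→C6: 9+6+4+16+11+19 = 65  ← best
The minimum is 65.
One shortest path: HQ → W3 → F7 → L6 → B7 → U3 → C6.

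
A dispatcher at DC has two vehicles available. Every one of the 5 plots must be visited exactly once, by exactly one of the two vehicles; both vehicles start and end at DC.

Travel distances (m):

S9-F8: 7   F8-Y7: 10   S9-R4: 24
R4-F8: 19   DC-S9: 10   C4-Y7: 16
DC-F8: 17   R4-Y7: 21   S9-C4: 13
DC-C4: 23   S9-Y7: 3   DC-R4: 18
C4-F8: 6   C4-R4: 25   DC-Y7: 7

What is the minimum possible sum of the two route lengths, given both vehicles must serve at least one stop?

Minimum combined distance: 80 m.

There are 2^4 − 1 = 15 ways to divide the 5 stops into two non-empty groups. For each, the best each vehicle can do is its own shortest tour through its group:
  {S9} + {C4, R4, F8, Y7}: 20 + 66 = 86
  {C4} + {S9, R4, F8, Y7}: 46 + 54 = 100
  {S9, C4} + {R4, F8, Y7}: 46 + 54 = 100
  {R4} + {S9, C4, F8, Y7}: 36 + 46 = 82
  {S9, R4} + {C4, F8, Y7}: 52 + 46 = 98
  {C4, R4} + {S9, F8, Y7}: 66 + 34 = 100
  … (15 splits in total)
  {S9, C4, R4, F8} + {Y7}: 66 + 14 = 80  ← best
Best: vehicle 1 DC → S9 → C4 → F8 → R4 → DC = 66; vehicle 2 DC → Y7 → DC = 14; combined 80.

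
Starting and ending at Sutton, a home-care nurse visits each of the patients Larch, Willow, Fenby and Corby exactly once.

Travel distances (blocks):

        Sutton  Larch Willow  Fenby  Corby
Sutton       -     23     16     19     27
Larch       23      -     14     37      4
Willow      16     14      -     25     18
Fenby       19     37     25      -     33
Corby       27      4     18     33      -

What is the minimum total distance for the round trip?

Shortest round trip = 86 blocks.

With 4 stops there are 4!/2 = 12 distinct round trips (a route and its reverse cost the same).
Sutton → Larch → Willow → Fenby → Corby → Sutton: 23+14+25+33+27 = 122
Sutton → Larch → Willow → Corby → Fenby → Sutton: 23+14+18+33+19 = 107
Sutton → Larch → Fenby → Willow → Corby → Sutton: 23+37+25+18+27 = 130
Sutton → Larch → Fenby → Corby → Willow → Sutton: 23+37+33+18+16 = 127
Sutton → Larch → Corby → Willow → Fenby → Sutton: 23+4+18+25+19 = 89
Sutton → Larch → Corby → Fenby → Willow → Sutton: 23+4+33+25+16 = 101
Sutton → Willow → Larch → Fenby → Corby → Sutton: 16+14+37+33+27 = 127
Sutton → Willow → Larch → Corby → Fenby → Sutton: 16+14+4+33+19 = 86
Sutton → Willow → Fenby → Larch → Corby → Sutton: 16+25+37+4+27 = 109
Sutton → Willow → Corby → Larch → Fenby → Sutton: 16+18+4+37+19 = 94
Sutton → Fenby → Larch → Willow → Corby → Sutton: 19+37+14+18+27 = 115
Sutton → Fenby → Willow → Larch → Corby → Sutton: 19+25+14+4+27 = 89
The minimum is 86.
One optimal route: Sutton → Willow → Larch → Corby → Fenby → Sutton (or its reverse).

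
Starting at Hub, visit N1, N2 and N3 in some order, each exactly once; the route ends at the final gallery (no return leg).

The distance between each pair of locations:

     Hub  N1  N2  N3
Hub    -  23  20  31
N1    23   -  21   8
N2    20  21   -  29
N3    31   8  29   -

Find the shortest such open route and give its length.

Shortest open route: 49.

There are 3! = 6 possible orderings.
Hub → N1 → N2 → N3: 23+21+29 = 73
Hub → N1 → N3 → N2: 23+8+29 = 60
Hub → N2 → N1 → N3: 20+21+8 = 49
Hub → N2 → N3 → N1: 20+29+8 = 57
Hub → N3 → N1 → N2: 31+8+21 = 60
Hub → N3 → N2 → N1: 31+29+21 = 81
The minimum is 49.
One shortest path: Hub → N2 → N1 → N3.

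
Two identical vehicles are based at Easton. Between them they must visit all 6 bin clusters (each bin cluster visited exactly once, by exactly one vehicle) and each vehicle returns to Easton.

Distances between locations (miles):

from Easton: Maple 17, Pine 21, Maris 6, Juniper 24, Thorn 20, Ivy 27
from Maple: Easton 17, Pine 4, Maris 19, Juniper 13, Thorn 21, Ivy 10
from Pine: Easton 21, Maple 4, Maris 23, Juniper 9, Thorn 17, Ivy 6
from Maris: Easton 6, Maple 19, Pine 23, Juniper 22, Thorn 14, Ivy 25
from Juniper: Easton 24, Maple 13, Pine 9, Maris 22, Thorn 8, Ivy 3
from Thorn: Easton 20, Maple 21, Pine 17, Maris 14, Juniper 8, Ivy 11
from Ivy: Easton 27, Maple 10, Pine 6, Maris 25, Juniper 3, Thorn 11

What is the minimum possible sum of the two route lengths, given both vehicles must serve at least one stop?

Check every non-empty split of the stops between the two vehicles; for each half take its own optimal tour:
  {Maple} + {Pine, Maris, Juniper, Thorn, Ivy}: 34 + 58 = 92
  {Pine} + {Maple, Maris, Juniper, Thorn, Ivy}: 42 + 58 = 100
  {Maple, Pine} + {Maris, Juniper, Thorn, Ivy}: 42 + 58 = 100
  {Maris} + {Maple, Pine, Juniper, Thorn, Ivy}: 12 + 58 = 70
  {Maple, Maris} + {Pine, Juniper, Thorn, Ivy}: 42 + 58 = 100
  {Pine, Maris} + {Maple, Juniper, Thorn, Ivy}: 50 + 58 = 108
  … (31 splits in total)
Best: vehicle 1 Easton → Maris → Easton = 12; vehicle 2 Easton → Maple → Pine → Ivy → Juniper → Thorn → Easton = 58; combined 70.

Minimum combined distance: 70 miles.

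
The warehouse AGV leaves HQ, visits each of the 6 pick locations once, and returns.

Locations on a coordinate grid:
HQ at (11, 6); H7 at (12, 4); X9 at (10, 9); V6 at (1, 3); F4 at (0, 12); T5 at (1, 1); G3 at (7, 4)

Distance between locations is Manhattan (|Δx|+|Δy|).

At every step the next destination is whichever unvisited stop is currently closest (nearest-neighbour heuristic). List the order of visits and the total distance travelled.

46 along HQ → H7 → G3 → V6 → T5 → F4 → X9 → HQ.

From HQ: distances to unvisited — H7=3, X9=4, G3=6, V6=13, T5=15, F4=17. Nearest is H7 (3).
From H7: distances to unvisited — G3=5, X9=7, V6=12, T5=14, F4=20. Nearest is G3 (5).
From G3: distances to unvisited — V6=7, X9=8, T5=9, F4=15. Nearest is V6 (7).
From V6: distances to unvisited — T5=2, F4=10, X9=15. Nearest is T5 (2).
From T5: distances to unvisited — F4=12, X9=17. Nearest is F4 (12).
From F4: distances to unvisited — X9=13. Nearest is X9 (13).
Return X9→HQ: 4.
Total = 3 + 5 + 7 + 2 + 12 + 13 + 4 = 46.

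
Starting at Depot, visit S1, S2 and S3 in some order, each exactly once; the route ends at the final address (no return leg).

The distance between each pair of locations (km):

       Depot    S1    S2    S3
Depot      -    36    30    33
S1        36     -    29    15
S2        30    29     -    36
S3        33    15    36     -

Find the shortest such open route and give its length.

74 km — the minimum one-way total.

There are 3! = 6 possible orderings.
Depot→S1→S2→S3: 36+29+36 = 101
Depot→S1→S3→S2: 36+15+36 = 87
Depot→S2→S1→S3: 30+29+15 = 74
Depot→S2→S3→S1: 30+36+15 = 81
Depot→S3→S1→S2: 33+15+29 = 77
Depot→S3→S2→S1: 33+36+29 = 98
The minimum is 74.
One shortest path: Depot → S2 → S1 → S3.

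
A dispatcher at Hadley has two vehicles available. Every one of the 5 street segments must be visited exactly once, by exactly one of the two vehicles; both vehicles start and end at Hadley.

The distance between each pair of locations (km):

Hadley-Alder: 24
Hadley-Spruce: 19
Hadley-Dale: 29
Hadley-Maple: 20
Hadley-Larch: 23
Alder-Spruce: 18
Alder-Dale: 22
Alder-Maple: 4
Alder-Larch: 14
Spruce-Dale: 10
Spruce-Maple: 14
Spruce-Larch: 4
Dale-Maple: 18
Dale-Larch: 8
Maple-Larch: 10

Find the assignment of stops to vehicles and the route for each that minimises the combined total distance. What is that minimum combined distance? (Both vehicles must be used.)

There are 2^4 − 1 = 15 ways to divide the 5 stops into two non-empty groups. For each, the best each vehicle can do is its own shortest tour through its group:
  {Alder} + {Spruce, Dale, Maple, Larch}: 48 + 67 = 115
  {Spruce} + {Alder, Dale, Maple, Larch}: 38 + 75 = 113
  {Alder, Spruce} + {Dale, Maple, Larch}: 61 + 67 = 128
  {Dale} + {Alder, Spruce, Maple, Larch}: 58 + 61 = 119
  {Alder, Dale} + {Spruce, Maple, Larch}: 75 + 53 = 128
  {Spruce, Dale} + {Alder, Maple, Larch}: 58 + 61 = 119
  … (15 splits in total)
  {Alder, Maple} + {Spruce, Dale, Larch}: 48 + 60 = 108  ← best
Best: vehicle 1 Hadley → Alder → Maple → Hadley = 48; vehicle 2 Hadley → Spruce → Dale → Larch → Hadley = 60; combined 108.

108 km — the smallest possible combined total.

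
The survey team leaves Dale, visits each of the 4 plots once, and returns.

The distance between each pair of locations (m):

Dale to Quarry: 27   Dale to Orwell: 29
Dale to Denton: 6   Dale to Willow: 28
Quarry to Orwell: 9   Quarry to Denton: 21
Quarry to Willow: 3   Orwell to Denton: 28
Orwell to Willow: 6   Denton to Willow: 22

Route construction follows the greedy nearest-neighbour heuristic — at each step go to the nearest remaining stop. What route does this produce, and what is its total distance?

From Dale: distances to unvisited — Denton=6, Quarry=27, Willow=28, Orwell=29. Nearest is Denton (6).
From Denton: distances to unvisited — Quarry=21, Willow=22, Orwell=28. Nearest is Quarry (21).
From Quarry: distances to unvisited — Willow=3, Orwell=9. Nearest is Willow (3).
From Willow: distances to unvisited — Orwell=6. Nearest is Orwell (6).
Return Orwell→Dale: 29.
Total = 6 + 21 + 3 + 6 + 29 = 65.

Nearest-neighbour total = 65 m; route Dale → Denton → Quarry → Willow → Orwell → Dale.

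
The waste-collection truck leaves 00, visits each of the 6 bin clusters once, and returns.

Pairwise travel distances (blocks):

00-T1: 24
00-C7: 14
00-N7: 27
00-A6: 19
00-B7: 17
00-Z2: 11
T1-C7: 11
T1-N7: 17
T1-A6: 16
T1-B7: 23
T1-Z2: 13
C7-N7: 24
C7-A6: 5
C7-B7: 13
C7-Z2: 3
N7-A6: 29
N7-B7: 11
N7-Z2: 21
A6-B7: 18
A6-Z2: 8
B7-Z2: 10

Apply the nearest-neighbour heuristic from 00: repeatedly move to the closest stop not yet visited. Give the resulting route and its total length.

00 → [Z2:11 / C7:14 / B7:17 / A6:19 / T1:24 / N7:27] → Z2 (11)
Z2 → [C7:3 / A6:8 / B7:10 / T1:13 / N7:21] → C7 (3)
C7 → [A6:5 / T1:11 / B7:13 / N7:24] → A6 (5)
A6 → [T1:16 / B7:18 / N7:29] → T1 (16)
T1 → [N7:17 / B7:23] → N7 (17)
N7 → [B7:11] → B7 (11)
Return B7→00: 17.
Total = 11 + 3 + 5 + 16 + 17 + 11 + 17 = 80.

Total distance 80 blocks via the nearest-neighbour route 00 → Z2 → C7 → A6 → T1 → N7 → B7 → 00.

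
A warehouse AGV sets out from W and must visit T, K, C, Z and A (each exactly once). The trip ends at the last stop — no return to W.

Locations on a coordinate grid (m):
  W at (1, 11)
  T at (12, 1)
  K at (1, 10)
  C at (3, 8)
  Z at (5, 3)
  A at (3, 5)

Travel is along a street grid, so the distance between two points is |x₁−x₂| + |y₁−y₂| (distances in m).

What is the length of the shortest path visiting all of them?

21 m — the minimum one-way total.

There are 5! = 120 possible orderings.
W → T → K → C → Z → A: 21+20+4+7+4 = 56
W → T → K → C → A → Z: 21+20+4+3+4 = 52
W → T → K → Z → C → A: 21+20+11+7+3 = 62
W → T → K → Z → A → C: 21+20+11+4+3 = 59
W → T → K → A → C → Z: 21+20+7+3+7 = 58
W → T → K → A → Z → C: 21+20+7+4+7 = 59
W → T → C → K → Z → A: 21+16+4+11+4 = 56
W → T → C → K → A → Z: 21+16+4+7+4 = 52
W → T → C → Z → K → A: 21+16+7+11+7 = 62
W → T → C → Z → A → K: 21+16+7+4+7 = 55
W → T → C → A → K → Z: 21+16+3+7+11 = 58
W → T → C → A → Z → K: 21+16+3+4+11 = 55
W → T → Z → K → C → A: 21+9+11+4+3 = 48
W → T → Z → K → A → C: 21+9+11+7+3 = 51
… (106 more)
W → K → C → A → Z → T: 1+4+3+4+9 = 21  ← best
The minimum is 21.
One shortest path: W → K → C → A → Z → T.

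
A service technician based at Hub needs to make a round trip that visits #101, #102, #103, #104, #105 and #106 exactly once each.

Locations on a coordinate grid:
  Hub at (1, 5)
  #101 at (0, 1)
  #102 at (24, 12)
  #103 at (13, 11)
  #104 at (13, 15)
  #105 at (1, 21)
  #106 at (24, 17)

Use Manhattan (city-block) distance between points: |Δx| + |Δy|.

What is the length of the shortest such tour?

With 6 stops there are 6!/2 = 360 distinct round trips (a route and its reverse cost the same).
Hub → #101 → #102 → #103 → #104 → #105 → #106 → Hub: 5+35+12+4+18+27+35 = 136
Hub → #101 → #102 → #103 → #104 → #106 → #105 → Hub: 5+35+12+4+13+27+16 = 112
Hub → #101 → #102 → #103 → #105 → #104 → #106 → Hub: 5+35+12+22+18+13+35 = 140
Hub → #101 → #102 → #103 → #105 → #106 → #104 → Hub: 5+35+12+22+27+13+22 = 136
Hub → #101 → #102 → #103 → #106 → #104 → #105 → Hub: 5+35+12+17+13+18+16 = 116
Hub → #101 → #102 → #103 → #106 → #105 → #104 → Hub: 5+35+12+17+27+18+22 = 136
Hub → #101 → #102 → #104 → #103 → #105 → #106 → Hub: 5+35+14+4+22+27+35 = 142
Hub → #101 → #102 → #104 → #103 → #106 → #105 → Hub: 5+35+14+4+17+27+16 = 118
… (352 more)
Hub → #101 → #103 → #102 → #106 → #104 → #105 → Hub: 5+23+12+5+13+18+16 = 92  ← best
The minimum is 92.
One optimal route: Hub → #101 → #103 → #102 → #106 → #104 → #105 → Hub (or its reverse).

Minimum total distance: 92.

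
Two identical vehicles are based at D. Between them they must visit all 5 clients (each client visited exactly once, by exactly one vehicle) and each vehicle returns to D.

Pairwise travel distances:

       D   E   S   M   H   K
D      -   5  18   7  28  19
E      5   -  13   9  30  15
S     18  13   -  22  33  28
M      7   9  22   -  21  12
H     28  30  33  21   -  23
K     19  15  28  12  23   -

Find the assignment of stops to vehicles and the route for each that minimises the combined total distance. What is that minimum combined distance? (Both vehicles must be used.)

Minimum combined distance: 103.

There are 2^4 − 1 = 15 ways to divide the 5 stops into two non-empty groups. For each, the best each vehicle can do is its own shortest tour through its group:
  {E} + {S, M, H, K}: 10 + 93 = 103
  {S} + {E, M, H, K}: 36 + 71 = 107
  {E, S} + {M, H, K}: 36 + 70 = 106
  {M} + {E, S, H, K}: 14 + 93 = 107
  {E, M} + {S, H, K}: 21 + 93 = 114
  {S, M} + {E, H, K}: 47 + 71 = 118
  … (15 splits in total)
Best: vehicle 1 D → E → D = 10; vehicle 2 D → S → H → K → M → D = 93; combined 103.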